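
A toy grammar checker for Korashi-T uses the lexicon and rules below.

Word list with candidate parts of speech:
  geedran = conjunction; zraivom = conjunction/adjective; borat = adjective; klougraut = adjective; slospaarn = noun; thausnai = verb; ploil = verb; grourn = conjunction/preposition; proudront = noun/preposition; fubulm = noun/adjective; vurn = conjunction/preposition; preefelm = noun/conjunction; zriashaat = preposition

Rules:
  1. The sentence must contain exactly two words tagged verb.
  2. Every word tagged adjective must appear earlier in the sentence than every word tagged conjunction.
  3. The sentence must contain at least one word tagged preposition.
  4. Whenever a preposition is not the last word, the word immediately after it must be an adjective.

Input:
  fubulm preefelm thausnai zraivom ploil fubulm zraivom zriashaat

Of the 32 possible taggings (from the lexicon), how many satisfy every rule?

12

Candidates per position — 1:fubulm {noun,adjective}; 2:preefelm {noun,conjunction}; 3:thausnai {verb}; 4:zraivom {conjunction,adjective}; 5:ploil {verb}; 6:fubulm {noun,adjective}; 7:zraivom {conjunction,adjective}; 8:zriashaat {preposition}.
There are 32 candidate sequences in total.
Checking each against the rules leaves 12 sequences.
Count = 12.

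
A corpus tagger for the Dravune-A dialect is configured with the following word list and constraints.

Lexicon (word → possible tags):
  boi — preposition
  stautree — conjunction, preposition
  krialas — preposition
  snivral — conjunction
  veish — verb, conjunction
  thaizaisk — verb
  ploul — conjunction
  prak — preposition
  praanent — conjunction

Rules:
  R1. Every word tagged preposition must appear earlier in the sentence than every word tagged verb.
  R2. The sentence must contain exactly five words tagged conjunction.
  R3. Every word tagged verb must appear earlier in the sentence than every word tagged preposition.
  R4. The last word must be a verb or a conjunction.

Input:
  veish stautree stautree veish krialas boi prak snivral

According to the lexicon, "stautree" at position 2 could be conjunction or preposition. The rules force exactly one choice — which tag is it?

conjunction

Candidates per position — 1:veish {verb,conjunction}; 2:stautree {conjunction,preposition}; 3:stautree {conjunction,preposition}; 4:veish {verb,conjunction}; 5:krialas {preposition}; 6:boi {preposition}; 7:prak {preposition}; 8:snivral {conjunction}.
At position 1, choosing verb makes rule 1 impossible to satisfy; hence conjunction.
At position 2, choosing preposition makes rule 2 impossible to satisfy; hence conjunction.
At position 3, choosing preposition makes rule 2 impossible to satisfy; hence conjunction.
At position 4, choosing verb makes rule 1 impossible to satisfy; hence conjunction.
That leaves exactly one tagging: conjunction conjunction conjunction conjunction preposition preposition preposition conjunction.
Checking: rule 1 ok; rule 2 ok; rule 3 ok; rule 4 ok.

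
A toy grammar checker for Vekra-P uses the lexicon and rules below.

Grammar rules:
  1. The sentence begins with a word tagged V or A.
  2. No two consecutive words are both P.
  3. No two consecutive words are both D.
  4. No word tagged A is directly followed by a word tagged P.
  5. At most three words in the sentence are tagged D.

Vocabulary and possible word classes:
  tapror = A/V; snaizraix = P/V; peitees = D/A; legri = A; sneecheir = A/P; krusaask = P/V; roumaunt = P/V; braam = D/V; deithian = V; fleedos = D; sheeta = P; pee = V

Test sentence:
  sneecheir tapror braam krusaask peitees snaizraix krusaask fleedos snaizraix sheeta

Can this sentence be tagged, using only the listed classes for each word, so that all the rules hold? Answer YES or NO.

Candidates per position — 1:sneecheir {A,P}; 2:tapror {A,V}; 3:braam {D,V}; 4:krusaask {P,V}; 5:peitees {D,A}; 6:snaizraix {P,V}; 7:krusaask {P,V}; 8:fleedos {D}; 9:snaizraix {P,V}; 10:sheeta {P}.
One satisfying assignment: A A V V D V P D V P.
Checking: rule 1 holds; rule 2 holds; rule 3 holds; rule 4 holds; rule 5 holds.

YES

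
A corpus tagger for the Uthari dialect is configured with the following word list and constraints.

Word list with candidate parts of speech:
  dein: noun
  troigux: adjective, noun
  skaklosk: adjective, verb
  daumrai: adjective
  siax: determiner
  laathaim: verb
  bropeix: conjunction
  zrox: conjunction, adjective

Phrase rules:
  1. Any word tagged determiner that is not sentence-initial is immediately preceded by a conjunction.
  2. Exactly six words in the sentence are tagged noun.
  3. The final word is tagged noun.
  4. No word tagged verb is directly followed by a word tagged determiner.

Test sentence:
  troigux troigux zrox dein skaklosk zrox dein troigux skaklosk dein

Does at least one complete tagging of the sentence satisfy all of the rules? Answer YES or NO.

Candidates per position — 1:troigux {adjective,noun}; 2:troigux {adjective,noun}; 3:zrox {conjunction,adjective}; 4:dein {noun}; 5:skaklosk {adjective,verb}; 6:zrox {conjunction,adjective}; 7:dein {noun}; 8:troigux {adjective,noun}; 9:skaklosk {adjective,verb}; 10:dein {noun}.
One satisfying assignment: noun noun conjunction noun adjective conjunction noun noun verb noun.
Rule-by-rule: rule 1 satisfied; rule 2 satisfied; rule 3 satisfied; rule 4 satisfied.

YES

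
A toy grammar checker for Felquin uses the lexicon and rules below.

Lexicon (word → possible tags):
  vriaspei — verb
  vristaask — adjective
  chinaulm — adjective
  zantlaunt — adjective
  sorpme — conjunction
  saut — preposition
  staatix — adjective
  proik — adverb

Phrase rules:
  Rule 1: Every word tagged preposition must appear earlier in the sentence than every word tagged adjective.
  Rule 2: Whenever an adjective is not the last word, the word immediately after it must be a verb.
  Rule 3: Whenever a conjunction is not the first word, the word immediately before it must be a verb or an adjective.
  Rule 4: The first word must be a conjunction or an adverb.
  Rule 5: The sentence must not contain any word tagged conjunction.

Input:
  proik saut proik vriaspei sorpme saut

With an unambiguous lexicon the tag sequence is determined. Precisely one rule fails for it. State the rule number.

Fixed tagging: adverb preposition adverb verb conjunction preposition.
Rule check: R1 ✓, R2 ✓, R3 ✓, R4 ✓, R5 ✗.
Only rule 5 fails.

5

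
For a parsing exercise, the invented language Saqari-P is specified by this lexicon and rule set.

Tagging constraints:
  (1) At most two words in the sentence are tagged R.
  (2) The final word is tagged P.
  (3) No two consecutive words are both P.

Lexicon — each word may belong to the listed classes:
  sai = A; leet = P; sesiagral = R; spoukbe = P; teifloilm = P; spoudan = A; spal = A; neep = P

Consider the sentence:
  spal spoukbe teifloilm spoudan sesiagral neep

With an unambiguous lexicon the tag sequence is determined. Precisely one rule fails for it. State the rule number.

Fixed tagging: A P P A R P.
Rule check: R1 ✓, R2 ✓, R3 ✗.
Only rule 3 fails.

3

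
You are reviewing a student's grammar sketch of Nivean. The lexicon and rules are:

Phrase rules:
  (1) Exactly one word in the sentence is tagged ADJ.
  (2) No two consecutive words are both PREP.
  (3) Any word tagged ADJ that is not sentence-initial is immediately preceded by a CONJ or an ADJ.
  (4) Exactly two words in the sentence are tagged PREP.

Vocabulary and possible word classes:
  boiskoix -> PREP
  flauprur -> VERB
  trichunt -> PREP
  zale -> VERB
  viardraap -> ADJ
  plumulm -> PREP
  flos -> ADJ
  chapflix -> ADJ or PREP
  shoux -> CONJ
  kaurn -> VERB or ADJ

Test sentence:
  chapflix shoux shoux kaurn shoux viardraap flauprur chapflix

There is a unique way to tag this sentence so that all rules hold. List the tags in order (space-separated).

PREP CONJ CONJ VERB CONJ ADJ VERB PREP

Candidates per position — 1:chapflix {ADJ,PREP}; 2:shoux {CONJ}; 3:shoux {CONJ}; 4:kaurn {VERB,ADJ}; 5:shoux {CONJ}; 6:viardraap {ADJ}; 7:flauprur {VERB}; 8:chapflix {ADJ,PREP}.
If word 1 were ADJ, no tagging could satisfy rule 1; so word 1 is PREP.
If word 4 were ADJ, no tagging could satisfy rule 1; so word 4 is VERB.
If word 8 were ADJ, no tagging could satisfy rule 1; so word 8 is PREP.
That leaves exactly one tagging: PREP CONJ CONJ VERB CONJ ADJ VERB PREP.
Verifying each rule — rule 1 ✓; rule 2 ✓; rule 3 ✓; rule 4 ✓.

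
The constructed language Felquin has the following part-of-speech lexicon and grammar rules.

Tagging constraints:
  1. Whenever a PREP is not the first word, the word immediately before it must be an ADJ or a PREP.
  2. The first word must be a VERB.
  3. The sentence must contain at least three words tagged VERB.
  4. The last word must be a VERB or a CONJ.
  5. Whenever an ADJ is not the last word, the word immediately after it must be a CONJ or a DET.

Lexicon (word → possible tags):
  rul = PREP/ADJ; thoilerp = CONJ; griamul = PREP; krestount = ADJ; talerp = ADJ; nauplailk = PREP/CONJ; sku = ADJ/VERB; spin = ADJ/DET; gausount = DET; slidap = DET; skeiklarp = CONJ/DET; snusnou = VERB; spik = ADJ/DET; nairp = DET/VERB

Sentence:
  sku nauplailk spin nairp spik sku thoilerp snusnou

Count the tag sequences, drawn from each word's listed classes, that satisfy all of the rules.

Candidates per position — 1:sku {ADJ,VERB}; 2:nauplailk {PREP,CONJ}; 3:spin {ADJ,DET}; 4:nairp {DET,VERB}; 5:spik {ADJ,DET}; 6:sku {ADJ,VERB}; 7:thoilerp {CONJ}; 8:snusnou {VERB}.
There are 64 candidate sequences in total.
The sequences that satisfy every rule: VERB CONJ ADJ DET DET VERB CONJ VERB; VERB CONJ DET DET DET VERB CONJ VERB; VERB CONJ DET VERB DET ADJ CONJ VERB; VERB CONJ DET VERB DET VERB CONJ VERB.
Count = 4.

4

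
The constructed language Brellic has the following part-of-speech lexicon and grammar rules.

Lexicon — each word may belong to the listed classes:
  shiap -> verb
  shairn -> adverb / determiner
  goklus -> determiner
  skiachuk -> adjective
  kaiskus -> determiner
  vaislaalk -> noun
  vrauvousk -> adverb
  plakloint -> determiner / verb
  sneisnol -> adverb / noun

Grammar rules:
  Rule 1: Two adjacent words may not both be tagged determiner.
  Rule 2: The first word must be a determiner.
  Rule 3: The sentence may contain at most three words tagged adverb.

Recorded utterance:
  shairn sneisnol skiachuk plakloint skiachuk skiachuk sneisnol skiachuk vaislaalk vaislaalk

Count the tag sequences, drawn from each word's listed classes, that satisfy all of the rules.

Candidates per position — 1:shairn {adverb,determiner}; 2:sneisnol {adverb,noun}; 3:skiachuk {adjective}; 4:plakloint {determiner,verb}; 5:skiachuk {adjective}; 6:skiachuk {adjective}; 7:sneisnol {adverb,noun}; 8:skiachuk {adjective}; 9:vaislaalk {noun}; 10:vaislaalk {noun}.
There are 16 candidate sequences in total.
Checking each against the rules leaves 8 sequences.
Count = 8.

8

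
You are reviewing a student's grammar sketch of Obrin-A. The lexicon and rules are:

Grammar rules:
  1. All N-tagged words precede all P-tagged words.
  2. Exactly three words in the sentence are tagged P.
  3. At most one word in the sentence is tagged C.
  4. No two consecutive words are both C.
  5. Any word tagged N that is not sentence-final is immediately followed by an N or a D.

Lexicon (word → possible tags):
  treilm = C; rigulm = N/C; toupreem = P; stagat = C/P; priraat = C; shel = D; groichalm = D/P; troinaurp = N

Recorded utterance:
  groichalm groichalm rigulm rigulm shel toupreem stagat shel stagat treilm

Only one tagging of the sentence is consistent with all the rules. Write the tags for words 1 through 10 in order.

D D N N D P P D P C

Candidates per position — 1:groichalm {D,P}; 2:groichalm {D,P}; 3:rigulm {N,C}; 4:rigulm {N,C}; 5:shel {D}; 6:toupreem {P}; 7:stagat {C,P}; 8:shel {D}; 9:stagat {C,P}; 10:treilm {C}.
Position 3: C is ruled out by rule 3; that leaves N.
Position 4: C is ruled out by rule 3; that leaves N.
Position 7: C is ruled out by rule 3; that leaves P.
Position 9: C is ruled out by rule 3; that leaves P.
Position 1: P is ruled out by rule 1; that leaves D.
Position 2: P is ruled out by rule 1; that leaves D.
That leaves exactly one tagging: D D N N D P P D P C.
Rule-by-rule: rule 1 satisfied; rule 2 satisfied; rule 3 satisfied; rule 4 satisfied; rule 5 satisfied.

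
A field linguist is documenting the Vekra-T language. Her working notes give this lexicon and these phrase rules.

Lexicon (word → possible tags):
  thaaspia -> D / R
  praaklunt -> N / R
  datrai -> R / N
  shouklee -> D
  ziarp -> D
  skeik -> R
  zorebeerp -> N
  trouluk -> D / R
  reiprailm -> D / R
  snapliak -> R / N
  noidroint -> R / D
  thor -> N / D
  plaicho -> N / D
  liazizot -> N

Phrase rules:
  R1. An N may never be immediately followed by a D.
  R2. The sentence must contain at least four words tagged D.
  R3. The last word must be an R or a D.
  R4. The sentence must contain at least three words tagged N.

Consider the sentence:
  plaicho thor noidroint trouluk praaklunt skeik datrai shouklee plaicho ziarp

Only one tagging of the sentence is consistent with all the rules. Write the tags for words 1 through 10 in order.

N N R D N R R D D D

Candidates per position — 1:plaicho {N,D}; 2:thor {N,D}; 3:noidroint {R,D}; 4:trouluk {D,R}; 5:praaklunt {N,R}; 6:skeik {R}; 7:datrai {R,N}; 8:shouklee {D}; 9:plaicho {N,D}; 10:ziarp {D}.
At position 7, choosing N makes rule 1 impossible to satisfy; hence R.
At position 9, choosing N makes rule 1 impossible to satisfy; hence D.
At position 1, choosing D makes rule 4 impossible to satisfy; hence N.
At position 2, choosing D makes rule 1 impossible to satisfy; hence N.
At position 3, choosing D makes rule 1 impossible to satisfy; hence R.
At position 4, choosing R makes rule 2 impossible to satisfy; hence D.
At position 5, choosing R makes rule 4 impossible to satisfy; hence N.
The unique satisfying tagging is: N N R D N R R D D D.
Rule-by-rule: rule 1 holds; rule 2 holds; rule 3 holds; rule 4 holds.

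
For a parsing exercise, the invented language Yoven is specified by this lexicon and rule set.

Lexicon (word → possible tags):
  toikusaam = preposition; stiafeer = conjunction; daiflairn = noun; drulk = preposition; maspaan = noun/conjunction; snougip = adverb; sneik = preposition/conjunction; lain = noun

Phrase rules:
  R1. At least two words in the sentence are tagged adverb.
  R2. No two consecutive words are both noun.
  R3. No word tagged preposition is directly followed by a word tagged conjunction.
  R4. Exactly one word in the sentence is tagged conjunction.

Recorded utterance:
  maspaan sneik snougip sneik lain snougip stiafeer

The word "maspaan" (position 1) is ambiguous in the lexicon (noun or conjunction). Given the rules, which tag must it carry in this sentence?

noun

Candidates per position — 1:maspaan {noun,conjunction}; 2:sneik {preposition,conjunction}; 3:snougip {adverb}; 4:sneik {preposition,conjunction}; 5:lain {noun}; 6:snougip {adverb}; 7:stiafeer {conjunction}.
At position 1, choosing conjunction makes rule 4 impossible to satisfy; hence noun.
At position 2, choosing conjunction makes rule 4 impossible to satisfy; hence preposition.
At position 4, choosing conjunction makes rule 4 impossible to satisfy; hence preposition.
The only consistent sequence is: noun preposition adverb preposition noun adverb conjunction.
Rule-by-rule: rule 1 satisfied; rule 2 satisfied; rule 3 satisfied; rule 4 satisfied.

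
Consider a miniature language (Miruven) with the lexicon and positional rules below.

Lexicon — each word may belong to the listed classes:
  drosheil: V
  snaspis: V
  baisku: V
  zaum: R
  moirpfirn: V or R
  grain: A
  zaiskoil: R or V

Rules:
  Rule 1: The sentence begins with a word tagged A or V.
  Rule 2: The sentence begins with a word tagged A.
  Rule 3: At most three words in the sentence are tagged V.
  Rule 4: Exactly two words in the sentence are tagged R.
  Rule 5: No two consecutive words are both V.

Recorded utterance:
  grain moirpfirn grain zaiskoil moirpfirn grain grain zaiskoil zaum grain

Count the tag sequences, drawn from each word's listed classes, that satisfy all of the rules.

2

Candidates per position — 1:grain {A}; 2:moirpfirn {V,R}; 3:grain {A}; 4:zaiskoil {R,V}; 5:moirpfirn {V,R}; 6:grain {A}; 7:grain {A}; 8:zaiskoil {R,V}; 9:zaum {R}; 10:grain {A}.
There are 16 candidate sequences in total.
The sequences that satisfy every rule: A V A R V A A V R A; A V A V R A A V R A.
Count = 2.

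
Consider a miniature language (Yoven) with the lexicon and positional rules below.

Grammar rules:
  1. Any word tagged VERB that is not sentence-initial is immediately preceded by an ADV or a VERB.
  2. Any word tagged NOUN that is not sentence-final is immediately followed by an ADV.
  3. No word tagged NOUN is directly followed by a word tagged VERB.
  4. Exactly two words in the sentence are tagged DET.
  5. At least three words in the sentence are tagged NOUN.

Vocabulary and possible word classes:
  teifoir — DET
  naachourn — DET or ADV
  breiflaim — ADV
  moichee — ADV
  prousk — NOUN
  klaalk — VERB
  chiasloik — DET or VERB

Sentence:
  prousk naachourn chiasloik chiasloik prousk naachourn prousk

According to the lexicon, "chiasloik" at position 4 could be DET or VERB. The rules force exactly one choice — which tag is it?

Candidates per position — 1:prousk {NOUN}; 2:naachourn {DET,ADV}; 3:chiasloik {DET,VERB}; 4:chiasloik {DET,VERB}; 5:prousk {NOUN}; 6:naachourn {DET,ADV}; 7:prousk {NOUN}.
Word 2 cannot be DET — rule 2 would then fail for every completion. It is ADV.
Word 6 cannot be DET — rule 2 would then fail for every completion. It is ADV.
Word 3 cannot be VERB — rule 4 would then fail for every completion. It is DET.
Word 4 cannot be VERB — rule 1 would then fail for every completion. It is DET.
So the tagging must be: NOUN ADV DET DET NOUN ADV NOUN.
Check: rule 1 satisfied; rule 2 satisfied; rule 3 satisfied; rule 4 satisfied; rule 5 satisfied.

DET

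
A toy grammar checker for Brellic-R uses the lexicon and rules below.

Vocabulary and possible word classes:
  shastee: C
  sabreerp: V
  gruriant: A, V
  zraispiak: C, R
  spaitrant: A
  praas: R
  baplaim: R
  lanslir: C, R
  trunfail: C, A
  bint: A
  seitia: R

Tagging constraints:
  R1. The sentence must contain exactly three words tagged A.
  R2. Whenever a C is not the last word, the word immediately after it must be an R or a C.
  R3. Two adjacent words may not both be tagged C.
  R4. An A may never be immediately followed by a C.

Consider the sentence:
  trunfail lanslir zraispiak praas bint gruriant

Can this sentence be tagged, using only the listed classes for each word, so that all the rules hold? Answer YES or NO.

YES

Candidates per position — 1:trunfail {C,A}; 2:lanslir {C,R}; 3:zraispiak {C,R}; 4:praas {R}; 5:bint {A}; 6:gruriant {A,V}.
One satisfying assignment: A R R R A A.
Verifying each rule — rule 1 satisfied; rule 2 satisfied; rule 3 satisfied; rule 4 satisfied.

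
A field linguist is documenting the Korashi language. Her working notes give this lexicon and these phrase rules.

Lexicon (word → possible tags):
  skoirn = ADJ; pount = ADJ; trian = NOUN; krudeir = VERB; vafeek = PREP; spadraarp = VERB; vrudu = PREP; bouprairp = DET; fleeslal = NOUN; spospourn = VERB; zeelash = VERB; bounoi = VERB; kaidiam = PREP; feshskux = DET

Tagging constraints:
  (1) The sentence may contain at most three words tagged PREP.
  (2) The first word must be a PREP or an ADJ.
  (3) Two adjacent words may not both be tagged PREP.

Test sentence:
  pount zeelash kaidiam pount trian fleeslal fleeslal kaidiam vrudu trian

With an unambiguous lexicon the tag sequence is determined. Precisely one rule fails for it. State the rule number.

3

Fixed tagging: ADJ VERB PREP ADJ NOUN NOUN NOUN PREP PREP NOUN.
Applying the rules: R1 ok, R2 ok, R3 fails.
Only rule 3 fails.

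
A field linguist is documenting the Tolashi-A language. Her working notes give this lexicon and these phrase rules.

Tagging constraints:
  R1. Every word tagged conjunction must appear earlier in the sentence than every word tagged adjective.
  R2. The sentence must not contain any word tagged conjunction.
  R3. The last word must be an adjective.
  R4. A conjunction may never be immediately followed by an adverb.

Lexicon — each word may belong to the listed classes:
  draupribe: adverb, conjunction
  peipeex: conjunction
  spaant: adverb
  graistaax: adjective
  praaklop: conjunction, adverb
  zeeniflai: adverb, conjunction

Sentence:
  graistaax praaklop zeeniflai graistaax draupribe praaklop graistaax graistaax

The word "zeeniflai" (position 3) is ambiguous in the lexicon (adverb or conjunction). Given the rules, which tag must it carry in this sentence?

adverb

Candidates per position — 1:graistaax {adjective}; 2:praaklop {conjunction,adverb}; 3:zeeniflai {adverb,conjunction}; 4:graistaax {adjective}; 5:draupribe {adverb,conjunction}; 6:praaklop {conjunction,adverb}; 7:graistaax {adjective}; 8:graistaax {adjective}.
If word 2 were conjunction, no tagging could satisfy rule 1; so word 2 is adverb.
If word 3 were conjunction, no tagging could satisfy rule 1; so word 3 is adverb.
If word 5 were conjunction, no tagging could satisfy rule 1; so word 5 is adverb.
If word 6 were conjunction, no tagging could satisfy rule 1; so word 6 is adverb.
That leaves exactly one tagging: adjective adverb adverb adjective adverb adverb adjective adjective.
Rule-by-rule: rule 1 ✓; rule 2 ✓; rule 3 ✓; rule 4 ✓.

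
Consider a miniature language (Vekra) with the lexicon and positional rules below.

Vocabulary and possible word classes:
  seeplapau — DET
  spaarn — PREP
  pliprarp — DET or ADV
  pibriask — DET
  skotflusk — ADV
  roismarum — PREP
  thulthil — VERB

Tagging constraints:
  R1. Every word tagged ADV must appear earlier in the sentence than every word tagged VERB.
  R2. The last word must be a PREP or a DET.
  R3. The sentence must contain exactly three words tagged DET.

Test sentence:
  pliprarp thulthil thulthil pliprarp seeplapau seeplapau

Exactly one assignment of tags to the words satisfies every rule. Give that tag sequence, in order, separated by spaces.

Candidates per position — 1:pliprarp {DET,ADV}; 2:thulthil {VERB}; 3:thulthil {VERB}; 4:pliprarp {DET,ADV}; 5:seeplapau {DET}; 6:seeplapau {DET}.
If word 4 were ADV, no tagging could satisfy rule 1; so word 4 is DET.
If word 1 were DET, no tagging could satisfy rule 3; so word 1 is ADV.
The only consistent sequence is: ADV VERB VERB DET DET DET.
Verifying each rule — rule 1 satisfied; rule 2 satisfied; rule 3 satisfied.

ADV VERB VERB DET DET DET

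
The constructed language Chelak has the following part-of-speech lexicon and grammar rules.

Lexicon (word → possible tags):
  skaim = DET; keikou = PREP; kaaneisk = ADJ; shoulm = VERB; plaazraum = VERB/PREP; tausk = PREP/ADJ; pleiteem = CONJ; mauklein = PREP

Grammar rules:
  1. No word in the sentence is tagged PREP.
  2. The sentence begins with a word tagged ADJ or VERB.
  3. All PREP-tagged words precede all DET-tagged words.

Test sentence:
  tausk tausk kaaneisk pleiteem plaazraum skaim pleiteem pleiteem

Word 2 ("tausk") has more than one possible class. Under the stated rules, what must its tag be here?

ADJ

Candidates per position — 1:tausk {PREP,ADJ}; 2:tausk {PREP,ADJ}; 3:kaaneisk {ADJ}; 4:pleiteem {CONJ}; 5:plaazraum {VERB,PREP}; 6:skaim {DET}; 7:pleiteem {CONJ}; 8:pleiteem {CONJ}.
At position 1, choosing PREP makes rule 1 impossible to satisfy; hence ADJ.
At position 2, choosing PREP makes rule 1 impossible to satisfy; hence ADJ.
At position 5, choosing PREP makes rule 1 impossible to satisfy; hence VERB.
The unique satisfying tagging is: ADJ ADJ ADJ CONJ VERB DET CONJ CONJ.
Check: rule 1 holds; rule 2 holds; rule 3 holds.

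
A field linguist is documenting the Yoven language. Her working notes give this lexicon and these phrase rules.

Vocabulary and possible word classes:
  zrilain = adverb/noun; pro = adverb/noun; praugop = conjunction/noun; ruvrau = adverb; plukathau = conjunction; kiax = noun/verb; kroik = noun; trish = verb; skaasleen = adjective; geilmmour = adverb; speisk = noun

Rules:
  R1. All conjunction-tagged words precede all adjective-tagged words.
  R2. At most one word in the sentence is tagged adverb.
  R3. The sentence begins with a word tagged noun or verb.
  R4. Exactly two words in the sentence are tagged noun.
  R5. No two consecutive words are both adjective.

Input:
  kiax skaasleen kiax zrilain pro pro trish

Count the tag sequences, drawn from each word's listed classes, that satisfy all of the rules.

3

Candidates per position — 1:kiax {noun,verb}; 2:skaasleen {adjective}; 3:kiax {noun,verb}; 4:zrilain {adverb,noun}; 5:pro {adverb,noun}; 6:pro {adverb,noun}; 7:trish {verb}.
There are 32 candidate sequences in total.
The sequences that satisfy every rule: verb adjective verb adverb noun noun verb; verb adjective verb noun adverb noun verb; verb adjective verb noun noun adverb verb.
Count = 3.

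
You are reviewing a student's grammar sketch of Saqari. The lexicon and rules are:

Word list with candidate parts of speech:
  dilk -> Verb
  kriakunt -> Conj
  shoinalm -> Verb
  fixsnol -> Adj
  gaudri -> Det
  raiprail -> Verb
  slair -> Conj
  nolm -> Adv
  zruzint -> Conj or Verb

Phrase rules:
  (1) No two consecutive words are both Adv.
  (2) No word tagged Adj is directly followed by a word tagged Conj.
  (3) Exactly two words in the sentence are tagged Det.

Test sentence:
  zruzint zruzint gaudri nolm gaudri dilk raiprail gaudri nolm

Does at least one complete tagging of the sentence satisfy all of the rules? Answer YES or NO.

NO

Candidates per position — 1:zruzint {Conj,Verb}; 2:zruzint {Conj,Verb}; 3:gaudri {Det}; 4:nolm {Adv}; 5:gaudri {Det}; 6:dilk {Verb}; 7:raiprail {Verb}; 8:gaudri {Det}; 9:nolm {Adv}.
Rule 3 cannot be satisfied by any choice of tags from the lexicon.
So there is no consistent tagging.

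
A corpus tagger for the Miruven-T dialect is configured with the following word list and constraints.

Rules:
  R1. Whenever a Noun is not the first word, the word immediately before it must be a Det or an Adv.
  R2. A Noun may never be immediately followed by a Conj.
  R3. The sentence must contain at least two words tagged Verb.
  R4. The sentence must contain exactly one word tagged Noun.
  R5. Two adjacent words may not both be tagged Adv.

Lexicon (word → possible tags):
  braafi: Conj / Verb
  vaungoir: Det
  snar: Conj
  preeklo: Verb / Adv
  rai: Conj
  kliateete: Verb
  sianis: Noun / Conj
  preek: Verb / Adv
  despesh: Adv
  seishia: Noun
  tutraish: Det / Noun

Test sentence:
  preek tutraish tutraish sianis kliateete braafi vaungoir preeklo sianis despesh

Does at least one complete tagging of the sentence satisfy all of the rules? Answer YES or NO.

YES

Candidates per position — 1:preek {Verb,Adv}; 2:tutraish {Det,Noun}; 3:tutraish {Det,Noun}; 4:sianis {Noun,Conj}; 5:kliateete {Verb}; 6:braafi {Conj,Verb}; 7:vaungoir {Det}; 8:preeklo {Verb,Adv}; 9:sianis {Noun,Conj}; 10:despesh {Adv}.
One satisfying assignment: Verb Det Det Conj Verb Verb Det Adv Noun Adv.
Check: rule 1 ok; rule 2 ok; rule 3 ok; rule 4 ok; rule 5 ok.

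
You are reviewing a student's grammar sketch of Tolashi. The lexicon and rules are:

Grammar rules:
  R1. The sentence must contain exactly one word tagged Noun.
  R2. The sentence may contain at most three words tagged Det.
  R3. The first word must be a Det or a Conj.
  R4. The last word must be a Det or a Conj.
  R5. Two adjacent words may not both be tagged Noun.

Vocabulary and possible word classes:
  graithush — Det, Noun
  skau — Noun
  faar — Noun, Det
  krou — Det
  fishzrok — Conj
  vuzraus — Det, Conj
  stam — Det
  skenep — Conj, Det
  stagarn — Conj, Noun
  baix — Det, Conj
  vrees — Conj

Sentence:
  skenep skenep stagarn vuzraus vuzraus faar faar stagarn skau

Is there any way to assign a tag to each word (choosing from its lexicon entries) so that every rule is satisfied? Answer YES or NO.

Candidates per position — 1:skenep {Conj,Det}; 2:skenep {Conj,Det}; 3:stagarn {Conj,Noun}; 4:vuzraus {Det,Conj}; 5:vuzraus {Det,Conj}; 6:faar {Noun,Det}; 7:faar {Noun,Det}; 8:stagarn {Conj,Noun}; 9:skau {Noun}.
Rule 4 cannot be satisfied by any choice of tags from the lexicon.
So there is no consistent tagging.

NO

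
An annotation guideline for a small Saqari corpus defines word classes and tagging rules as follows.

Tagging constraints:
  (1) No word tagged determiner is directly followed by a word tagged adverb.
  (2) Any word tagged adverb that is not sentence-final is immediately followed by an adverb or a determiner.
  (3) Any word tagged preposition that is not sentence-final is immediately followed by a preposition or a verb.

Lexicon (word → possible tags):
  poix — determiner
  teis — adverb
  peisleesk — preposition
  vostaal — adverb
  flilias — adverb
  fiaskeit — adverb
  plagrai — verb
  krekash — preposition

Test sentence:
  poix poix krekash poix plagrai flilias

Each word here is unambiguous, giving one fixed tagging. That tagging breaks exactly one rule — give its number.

Fixed tagging: determiner determiner preposition determiner verb adverb.
Rule check: R1 pass, R2 pass, R3 fail.
Only rule 3 fails.

3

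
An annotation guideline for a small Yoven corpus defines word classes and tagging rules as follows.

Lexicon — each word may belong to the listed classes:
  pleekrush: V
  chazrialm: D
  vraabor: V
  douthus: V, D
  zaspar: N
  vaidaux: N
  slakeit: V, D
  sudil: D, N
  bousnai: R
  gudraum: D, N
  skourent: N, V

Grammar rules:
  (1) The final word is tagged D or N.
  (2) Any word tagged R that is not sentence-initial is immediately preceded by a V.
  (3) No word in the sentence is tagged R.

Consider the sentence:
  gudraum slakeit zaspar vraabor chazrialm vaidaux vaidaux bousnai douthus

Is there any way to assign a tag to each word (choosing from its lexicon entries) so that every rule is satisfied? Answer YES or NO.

Candidates per position — 1:gudraum {D,N}; 2:slakeit {V,D}; 3:zaspar {N}; 4:vraabor {V}; 5:chazrialm {D}; 6:vaidaux {N}; 7:vaidaux {N}; 8:bousnai {R}; 9:douthus {V,D}.
Rule 2 cannot be satisfied by any choice of tags from the lexicon.
So there is no consistent tagging.

NO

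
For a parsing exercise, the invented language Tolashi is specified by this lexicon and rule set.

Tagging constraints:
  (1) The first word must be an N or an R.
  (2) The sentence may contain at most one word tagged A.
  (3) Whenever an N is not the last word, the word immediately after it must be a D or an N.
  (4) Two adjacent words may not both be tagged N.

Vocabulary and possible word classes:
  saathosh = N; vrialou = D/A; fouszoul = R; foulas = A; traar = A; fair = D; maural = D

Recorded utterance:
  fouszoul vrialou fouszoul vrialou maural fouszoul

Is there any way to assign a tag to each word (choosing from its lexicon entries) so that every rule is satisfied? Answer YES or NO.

Candidates per position — 1:fouszoul {R}; 2:vrialou {D,A}; 3:fouszoul {R}; 4:vrialou {D,A}; 5:maural {D}; 6:fouszoul {R}.
One satisfying assignment: R D R D D R.
Check: rule 1 satisfied; rule 2 satisfied; rule 3 satisfied; rule 4 satisfied.

YES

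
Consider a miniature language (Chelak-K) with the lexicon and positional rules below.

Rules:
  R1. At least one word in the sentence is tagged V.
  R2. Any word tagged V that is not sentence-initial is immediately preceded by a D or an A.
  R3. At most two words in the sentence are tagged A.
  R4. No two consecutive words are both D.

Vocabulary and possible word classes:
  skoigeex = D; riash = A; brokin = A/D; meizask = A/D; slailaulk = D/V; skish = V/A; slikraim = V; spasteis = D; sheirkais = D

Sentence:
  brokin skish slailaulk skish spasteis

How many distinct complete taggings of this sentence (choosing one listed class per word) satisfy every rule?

Candidates per position — 1:brokin {A,D}; 2:skish {V,A}; 3:slailaulk {D,V}; 4:skish {V,A}; 5:spasteis {D}.
There are 16 candidate sequences in total.
Checking each against the rules leaves 7 sequences.
Count = 7.

7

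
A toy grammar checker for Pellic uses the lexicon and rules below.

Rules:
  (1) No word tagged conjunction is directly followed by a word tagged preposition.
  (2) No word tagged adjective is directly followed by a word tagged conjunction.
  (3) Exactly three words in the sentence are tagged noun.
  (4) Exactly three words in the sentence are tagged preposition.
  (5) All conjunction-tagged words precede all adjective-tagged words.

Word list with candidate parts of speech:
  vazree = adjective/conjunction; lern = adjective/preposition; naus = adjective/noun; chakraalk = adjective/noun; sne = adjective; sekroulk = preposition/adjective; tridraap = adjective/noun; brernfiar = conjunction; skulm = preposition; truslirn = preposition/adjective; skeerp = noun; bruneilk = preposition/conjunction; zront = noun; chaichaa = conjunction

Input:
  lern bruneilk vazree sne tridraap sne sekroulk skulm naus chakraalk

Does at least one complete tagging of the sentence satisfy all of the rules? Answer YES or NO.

YES

Candidates per position — 1:lern {adjective,preposition}; 2:bruneilk {preposition,conjunction}; 3:vazree {adjective,conjunction}; 4:sne {adjective}; 5:tridraap {adjective,noun}; 6:sne {adjective}; 7:sekroulk {preposition,adjective}; 8:skulm {preposition}; 9:naus {adjective,noun}; 10:chakraalk {adjective,noun}.
One satisfying assignment: adjective preposition adjective adjective noun adjective preposition preposition noun noun.
Check: rule 1 ok; rule 2 ok; rule 3 ok; rule 4 ok; rule 5 ok.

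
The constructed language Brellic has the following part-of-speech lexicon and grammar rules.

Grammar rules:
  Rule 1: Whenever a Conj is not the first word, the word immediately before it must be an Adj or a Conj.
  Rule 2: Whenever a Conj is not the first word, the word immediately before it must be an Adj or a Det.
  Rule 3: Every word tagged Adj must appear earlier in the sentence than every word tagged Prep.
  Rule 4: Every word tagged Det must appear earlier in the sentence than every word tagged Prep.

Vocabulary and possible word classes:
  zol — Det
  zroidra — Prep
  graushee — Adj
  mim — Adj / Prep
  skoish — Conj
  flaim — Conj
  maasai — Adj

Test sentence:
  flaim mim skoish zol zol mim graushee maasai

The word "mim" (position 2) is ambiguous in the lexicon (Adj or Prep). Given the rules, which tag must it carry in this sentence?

Adj

Candidates per position — 1:flaim {Conj}; 2:mim {Adj,Prep}; 3:skoish {Conj}; 4:zol {Det}; 5:zol {Det}; 6:mim {Adj,Prep}; 7:graushee {Adj}; 8:maasai {Adj}.
If word 2 were Prep, no tagging could satisfy rule 1; so word 2 is Adj.
If word 6 were Prep, no tagging could satisfy rule 3; so word 6 is Adj.
That leaves exactly one tagging: Conj Adj Conj Det Det Adj Adj Adj.
Rule-by-rule: rule 1 ok; rule 2 ok; rule 3 ok; rule 4 ok.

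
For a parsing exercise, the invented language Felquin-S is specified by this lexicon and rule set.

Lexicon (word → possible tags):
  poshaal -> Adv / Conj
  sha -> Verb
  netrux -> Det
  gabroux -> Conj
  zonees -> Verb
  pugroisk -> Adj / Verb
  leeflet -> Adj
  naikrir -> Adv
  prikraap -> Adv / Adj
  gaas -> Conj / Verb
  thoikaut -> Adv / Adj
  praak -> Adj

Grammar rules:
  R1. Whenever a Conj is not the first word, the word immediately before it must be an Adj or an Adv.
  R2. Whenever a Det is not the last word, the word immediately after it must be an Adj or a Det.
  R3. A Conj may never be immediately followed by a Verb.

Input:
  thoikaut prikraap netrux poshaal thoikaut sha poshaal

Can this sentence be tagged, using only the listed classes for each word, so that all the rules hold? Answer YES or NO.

NO

Candidates per position — 1:thoikaut {Adv,Adj}; 2:prikraap {Adv,Adj}; 3:netrux {Det}; 4:poshaal {Adv,Conj}; 5:thoikaut {Adv,Adj}; 6:sha {Verb}; 7:poshaal {Adv,Conj}.
Rule 2 cannot be satisfied by any choice of tags from the lexicon.
So there is no consistent tagging.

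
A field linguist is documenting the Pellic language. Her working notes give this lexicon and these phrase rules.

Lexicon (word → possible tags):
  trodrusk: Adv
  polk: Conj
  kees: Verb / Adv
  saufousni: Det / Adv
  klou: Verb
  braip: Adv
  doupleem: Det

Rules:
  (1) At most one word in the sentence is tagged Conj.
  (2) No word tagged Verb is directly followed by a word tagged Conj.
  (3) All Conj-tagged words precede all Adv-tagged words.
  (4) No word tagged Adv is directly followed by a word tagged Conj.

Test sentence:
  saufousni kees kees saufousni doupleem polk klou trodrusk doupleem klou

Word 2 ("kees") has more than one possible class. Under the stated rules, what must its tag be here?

Verb

Candidates per position — 1:saufousni {Det,Adv}; 2:kees {Verb,Adv}; 3:kees {Verb,Adv}; 4:saufousni {Det,Adv}; 5:doupleem {Det}; 6:polk {Conj}; 7:klou {Verb}; 8:trodrusk {Adv}; 9:doupleem {Det}; 10:klou {Verb}.
At position 1, choosing Adv makes rule 3 impossible to satisfy; hence Det.
At position 2, choosing Adv makes rule 3 impossible to satisfy; hence Verb.
At position 3, choosing Adv makes rule 3 impossible to satisfy; hence Verb.
At position 4, choosing Adv makes rule 3 impossible to satisfy; hence Det.
The only consistent sequence is: Det Verb Verb Det Det Conj Verb Adv Det Verb.
Checking: rule 1 ok; rule 2 ok; rule 3 ok; rule 4 ok.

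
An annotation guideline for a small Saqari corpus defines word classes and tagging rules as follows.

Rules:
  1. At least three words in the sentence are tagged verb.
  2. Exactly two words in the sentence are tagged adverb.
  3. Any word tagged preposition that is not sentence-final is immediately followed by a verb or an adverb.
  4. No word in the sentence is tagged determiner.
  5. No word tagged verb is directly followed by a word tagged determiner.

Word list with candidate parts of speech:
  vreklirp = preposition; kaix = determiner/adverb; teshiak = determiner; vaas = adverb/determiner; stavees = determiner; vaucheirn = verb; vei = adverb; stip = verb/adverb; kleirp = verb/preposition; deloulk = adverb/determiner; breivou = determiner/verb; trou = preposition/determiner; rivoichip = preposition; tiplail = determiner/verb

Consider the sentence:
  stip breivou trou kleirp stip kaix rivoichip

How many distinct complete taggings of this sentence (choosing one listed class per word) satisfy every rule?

2

Candidates per position — 1:stip {verb,adverb}; 2:breivou {determiner,verb}; 3:trou {preposition,determiner}; 4:kleirp {verb,preposition}; 5:stip {verb,adverb}; 6:kaix {determiner,adverb}; 7:rivoichip {preposition}.
There are 64 candidate sequences in total.
The sequences that satisfy every rule: verb verb preposition verb adverb adverb preposition; adverb verb preposition verb verb adverb preposition.
Count = 2.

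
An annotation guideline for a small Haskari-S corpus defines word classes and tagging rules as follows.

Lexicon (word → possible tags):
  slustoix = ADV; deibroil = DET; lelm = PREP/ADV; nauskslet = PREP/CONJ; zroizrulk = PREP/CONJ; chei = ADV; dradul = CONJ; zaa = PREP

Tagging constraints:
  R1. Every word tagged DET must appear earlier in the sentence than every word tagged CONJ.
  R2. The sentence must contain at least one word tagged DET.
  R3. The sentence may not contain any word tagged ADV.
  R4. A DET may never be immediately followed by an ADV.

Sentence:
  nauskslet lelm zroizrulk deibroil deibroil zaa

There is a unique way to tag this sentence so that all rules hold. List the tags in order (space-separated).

PREP PREP PREP DET DET PREP

Candidates per position — 1:nauskslet {PREP,CONJ}; 2:lelm {PREP,ADV}; 3:zroizrulk {PREP,CONJ}; 4:deibroil {DET}; 5:deibroil {DET}; 6:zaa {PREP}.
Word 1 cannot be CONJ — rule 1 would then fail for every completion. It is PREP.
Word 2 cannot be ADV — rule 3 would then fail for every completion. It is PREP.
Word 3 cannot be CONJ — rule 1 would then fail for every completion. It is PREP.
The unique satisfying tagging is: PREP PREP PREP DET DET PREP.
Check: rule 1 holds; rule 2 holds; rule 3 holds; rule 4 holds.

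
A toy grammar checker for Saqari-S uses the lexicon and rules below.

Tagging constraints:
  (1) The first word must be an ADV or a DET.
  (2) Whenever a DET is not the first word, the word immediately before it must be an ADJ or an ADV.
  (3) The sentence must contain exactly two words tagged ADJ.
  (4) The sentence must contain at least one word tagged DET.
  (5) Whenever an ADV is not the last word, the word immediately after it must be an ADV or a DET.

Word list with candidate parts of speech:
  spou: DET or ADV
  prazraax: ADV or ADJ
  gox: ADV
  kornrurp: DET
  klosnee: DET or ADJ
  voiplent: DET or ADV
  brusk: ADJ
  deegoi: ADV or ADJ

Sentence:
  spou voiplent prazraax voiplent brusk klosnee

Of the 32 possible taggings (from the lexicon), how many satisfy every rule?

4

Candidates per position — 1:spou {DET,ADV}; 2:voiplent {DET,ADV}; 3:prazraax {ADV,ADJ}; 4:voiplent {DET,ADV}; 5:brusk {ADJ}; 6:klosnee {DET,ADJ}.
There are 32 candidate sequences in total.
The sequences that satisfy every rule: DET ADV ADV DET ADJ ADJ; ADV DET ADV DET ADJ ADJ; ADV DET ADJ DET ADJ DET; ADV ADV ADV DET ADJ ADJ.
Count = 4.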